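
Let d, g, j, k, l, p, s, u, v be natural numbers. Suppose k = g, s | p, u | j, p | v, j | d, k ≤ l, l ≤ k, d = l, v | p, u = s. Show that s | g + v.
Because u = s and u | j, s | j. l ≤ k and k ≤ l, so l = k. Since d = l, d = k. k = g, so d = g. Because j | d, j | g. Since s | j, s | g. From p | v and v | p, p = v. s | p, so s | v. Since s | g, s | g + v.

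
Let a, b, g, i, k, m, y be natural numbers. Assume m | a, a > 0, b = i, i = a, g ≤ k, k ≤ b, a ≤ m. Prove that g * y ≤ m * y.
From m | a and a > 0, m ≤ a. Since a ≤ m, a = m. Since i = a, i = m. From g ≤ k and k ≤ b, g ≤ b. Since b = i, g ≤ i. Since i = m, g ≤ m. Then g * y ≤ m * y.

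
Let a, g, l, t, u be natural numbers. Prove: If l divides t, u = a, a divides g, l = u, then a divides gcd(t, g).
l = u and u = a, so l = a. Since l divides t, a divides t. From a divides g, a divides gcd(t, g).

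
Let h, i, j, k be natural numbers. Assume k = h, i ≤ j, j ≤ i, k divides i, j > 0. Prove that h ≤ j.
Since i ≤ j and j ≤ i, i = j. Since k divides i, k divides j. j > 0, so k ≤ j. k = h, so h ≤ j.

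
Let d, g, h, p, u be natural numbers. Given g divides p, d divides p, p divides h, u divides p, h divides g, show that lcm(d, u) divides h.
h divides g and g divides p, hence h divides p. p divides h, so p = h. d divides p and u divides p, so lcm(d, u) divides p. From p = h, lcm(d, u) divides h.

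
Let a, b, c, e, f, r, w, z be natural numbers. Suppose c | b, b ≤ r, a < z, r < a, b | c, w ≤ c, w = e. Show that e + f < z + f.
From c | b and b | c, c = b. Since w ≤ c, w ≤ b. Since b ≤ r and r < a, b < a. w ≤ b, so w < a. Because w = e, e < a. Since a < z, e < z. Then e + f < z + f.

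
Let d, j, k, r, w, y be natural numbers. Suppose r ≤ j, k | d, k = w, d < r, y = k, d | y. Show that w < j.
From y = k and d | y, d | k. From k | d, d = k. Because k = w, d = w. Since d < r and r ≤ j, d < j. Since d = w, w < j.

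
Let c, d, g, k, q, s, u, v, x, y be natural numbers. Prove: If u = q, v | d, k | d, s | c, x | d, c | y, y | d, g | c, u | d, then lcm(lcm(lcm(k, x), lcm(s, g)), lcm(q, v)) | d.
k | d and x | d, so lcm(k, x) | d. s | c and g | c, therefore lcm(s, g) | c. Since c | y, lcm(s, g) | y. y | d, so lcm(s, g) | d. lcm(k, x) | d, so lcm(lcm(k, x), lcm(s, g)) | d. Since u = q and u | d, q | d. Since v | d, lcm(q, v) | d. From lcm(lcm(k, x), lcm(s, g)) | d, lcm(lcm(lcm(k, x), lcm(s, g)), lcm(q, v)) | d.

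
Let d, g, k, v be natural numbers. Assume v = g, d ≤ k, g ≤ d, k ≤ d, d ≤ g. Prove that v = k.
g ≤ d and d ≤ g, hence g = d. Since v = g, v = d. From d ≤ k and k ≤ d, d = k. v = d, so v = k.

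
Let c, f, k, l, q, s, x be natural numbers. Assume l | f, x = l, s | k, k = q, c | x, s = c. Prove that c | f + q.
Since x = l and c | x, c | l. l | f, so c | f. k = q and s | k, thus s | q. Because s = c, c | q. Since c | f, c | f + q.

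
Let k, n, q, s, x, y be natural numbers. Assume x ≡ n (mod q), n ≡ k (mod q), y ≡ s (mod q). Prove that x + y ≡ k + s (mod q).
x ≡ n (mod q) and n ≡ k (mod q), hence x ≡ k (mod q). Since y ≡ s (mod q), by adding congruences, x + y ≡ k + s (mod q).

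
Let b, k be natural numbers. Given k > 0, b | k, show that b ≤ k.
b | k and k > 0. By divisors are at most what they divide, b ≤ k.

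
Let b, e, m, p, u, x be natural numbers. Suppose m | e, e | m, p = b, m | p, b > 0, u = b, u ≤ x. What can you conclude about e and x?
e ≤ x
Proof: Since m | e and e | m, m = e. p = b and m | p, thus m | b. m = e, so e | b. b > 0, so e ≤ b. u = b and u ≤ x, therefore b ≤ x. Since e ≤ b, e ≤ x.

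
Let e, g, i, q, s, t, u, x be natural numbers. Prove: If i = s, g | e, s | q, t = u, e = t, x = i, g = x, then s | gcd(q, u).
e = t and t = u, so e = u. x = i and i = s, therefore x = s. g = x and g | e, hence x | e. Since x = s, s | e. e = u, so s | u. Since s | q, s | gcd(q, u).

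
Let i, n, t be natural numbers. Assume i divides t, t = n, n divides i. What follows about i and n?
i = n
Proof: t = n and i divides t, therefore i divides n. Since n divides i, n = i. Then i = n.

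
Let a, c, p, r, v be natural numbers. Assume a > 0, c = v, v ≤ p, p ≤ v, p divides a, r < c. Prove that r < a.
v ≤ p and p ≤ v, so v = p. Since c = v, c = p. From r < c, r < p. p divides a and a > 0, so p ≤ a. Since r < p, r < a.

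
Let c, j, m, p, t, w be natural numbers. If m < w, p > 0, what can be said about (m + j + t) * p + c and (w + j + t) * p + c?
(m + j + t) * p + c < (w + j + t) * p + c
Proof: m < w, hence m + j < w + j. Then m + j + t < w + j + t. Since p > 0, (m + j + t) * p < (w + j + t) * p. Then (m + j + t) * p + c < (w + j + t) * p + c.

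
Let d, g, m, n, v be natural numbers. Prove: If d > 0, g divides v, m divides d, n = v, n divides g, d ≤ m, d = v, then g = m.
From m divides d and d > 0, m ≤ d. Since d ≤ m, m = d. d = v, so m = v. n = v and n divides g, therefore v divides g. From g divides v, v = g. Since m = v, m = g. Then g = m.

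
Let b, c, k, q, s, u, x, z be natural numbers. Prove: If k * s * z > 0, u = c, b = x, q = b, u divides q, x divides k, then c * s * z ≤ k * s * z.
q = b and u divides q, therefore u divides b. u = c, so c divides b. Since b = x, c divides x. Since x divides k, c divides k. Then c * s divides k * s. Then c * s * z divides k * s * z. Since k * s * z > 0, c * s * z ≤ k * s * z.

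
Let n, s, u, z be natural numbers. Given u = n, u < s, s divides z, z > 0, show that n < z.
s divides z and z > 0, thus s ≤ z. u < s, so u < z. u = n, so n < z.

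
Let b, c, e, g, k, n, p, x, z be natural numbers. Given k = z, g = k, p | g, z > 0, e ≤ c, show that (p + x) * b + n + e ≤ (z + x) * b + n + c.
g = k and p | g, hence p | k. From k = z, p | z. z > 0, so p ≤ z. Then p + x ≤ z + x. Then (p + x) * b ≤ (z + x) * b. Then (p + x) * b + n ≤ (z + x) * b + n. e ≤ c, so (p + x) * b + n + e ≤ (z + x) * b + n + c.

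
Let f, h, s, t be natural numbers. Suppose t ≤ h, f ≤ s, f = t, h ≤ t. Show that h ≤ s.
t ≤ h and h ≤ t, therefore t = h. Since f = t, f = h. Since f ≤ s, h ≤ s.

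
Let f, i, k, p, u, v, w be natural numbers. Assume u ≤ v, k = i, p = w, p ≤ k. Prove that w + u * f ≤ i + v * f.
k = i and p ≤ k, thus p ≤ i. p = w, so w ≤ i. u ≤ v, so u * f ≤ v * f. Since w ≤ i, w + u * f ≤ i + v * f.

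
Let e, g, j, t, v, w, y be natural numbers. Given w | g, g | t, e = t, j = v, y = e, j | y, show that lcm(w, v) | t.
From w | g and g | t, w | t. From y = e and j | y, j | e. Since j = v, v | e. Since e = t, v | t. Since w | t, lcm(w, v) | t.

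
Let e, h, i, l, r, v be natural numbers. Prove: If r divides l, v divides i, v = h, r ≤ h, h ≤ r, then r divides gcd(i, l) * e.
Since h ≤ r and r ≤ h, h = r. Because v = h and v divides i, h divides i. Since h = r, r divides i. r divides l, so r divides gcd(i, l). Then r divides gcd(i, l) * e.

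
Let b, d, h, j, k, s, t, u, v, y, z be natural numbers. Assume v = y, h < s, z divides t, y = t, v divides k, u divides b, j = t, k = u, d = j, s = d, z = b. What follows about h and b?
h < b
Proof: Because d = j and j = t, d = t. v = y and v divides k, therefore y divides k. Since k = u, y divides u. Since y = t, t divides u. u divides b, so t divides b. Because z = b and z divides t, b divides t. Since t divides b, t = b. Since d = t, d = b. s = d and h < s, therefore h < d. Since d = b, h < b.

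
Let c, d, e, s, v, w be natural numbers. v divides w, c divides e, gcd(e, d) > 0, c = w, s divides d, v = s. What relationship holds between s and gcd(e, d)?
s ≤ gcd(e, d)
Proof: Because c = w and c divides e, w divides e. v divides w, so v divides e. Since v = s, s divides e. s divides d, so s divides gcd(e, d). Since gcd(e, d) > 0, s ≤ gcd(e, d).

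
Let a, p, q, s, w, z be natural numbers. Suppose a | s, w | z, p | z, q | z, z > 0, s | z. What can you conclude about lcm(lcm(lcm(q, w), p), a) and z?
lcm(lcm(lcm(q, w), p), a) ≤ z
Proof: q | z and w | z, thus lcm(q, w) | z. Since p | z, lcm(lcm(q, w), p) | z. From a | s and s | z, a | z. lcm(lcm(q, w), p) | z, so lcm(lcm(lcm(q, w), p), a) | z. z > 0, so lcm(lcm(lcm(q, w), p), a) ≤ z.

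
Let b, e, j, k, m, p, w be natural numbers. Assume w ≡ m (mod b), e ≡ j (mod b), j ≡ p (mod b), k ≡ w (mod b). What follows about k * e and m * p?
k * e ≡ m * p (mod b)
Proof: k ≡ w (mod b) and w ≡ m (mod b), therefore k ≡ m (mod b). e ≡ j (mod b) and j ≡ p (mod b), thus e ≡ p (mod b). Because k ≡ m (mod b), by multiplying congruences, k * e ≡ m * p (mod b).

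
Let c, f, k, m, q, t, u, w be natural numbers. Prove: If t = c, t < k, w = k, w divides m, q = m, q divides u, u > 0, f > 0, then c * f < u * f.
t = c and t < k, thus c < k. Because q = m and q divides u, m divides u. w divides m, so w divides u. Since w = k, k divides u. Since u > 0, k ≤ u. c < k, so c < u. Since f > 0, by multiplying by a positive, c * f < u * f.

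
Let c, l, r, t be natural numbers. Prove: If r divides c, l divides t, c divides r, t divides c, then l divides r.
Because c divides r and r divides c, c = r. Since t divides c, t divides r. l divides t, so l divides r.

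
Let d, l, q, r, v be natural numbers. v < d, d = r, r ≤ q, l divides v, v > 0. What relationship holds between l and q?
l < q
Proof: Because l divides v and v > 0, l ≤ v. d = r and v < d, so v < r. Since r ≤ q, v < q. l ≤ v, so l < q.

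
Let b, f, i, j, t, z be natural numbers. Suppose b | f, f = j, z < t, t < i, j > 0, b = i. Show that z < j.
Since z < t and t < i, z < i. f = j and b | f, thus b | j. Since b = i, i | j. From j > 0, i ≤ j. z < i, so z < j.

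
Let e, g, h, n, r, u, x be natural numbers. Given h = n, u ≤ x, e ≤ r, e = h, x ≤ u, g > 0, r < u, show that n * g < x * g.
e = h and h = n, so e = n. Since e ≤ r, n ≤ r. u ≤ x and x ≤ u, thus u = x. Since r < u, r < x. Since n ≤ r, n < x. g > 0, so n * g < x * g.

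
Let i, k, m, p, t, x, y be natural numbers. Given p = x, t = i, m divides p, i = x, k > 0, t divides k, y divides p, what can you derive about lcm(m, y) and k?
lcm(m, y) ≤ k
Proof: Because m divides p and y divides p, lcm(m, y) divides p. p = x, so lcm(m, y) divides x. t = i and t divides k, hence i divides k. i = x, so x divides k. Since lcm(m, y) divides x, lcm(m, y) divides k. Since k > 0, lcm(m, y) ≤ k.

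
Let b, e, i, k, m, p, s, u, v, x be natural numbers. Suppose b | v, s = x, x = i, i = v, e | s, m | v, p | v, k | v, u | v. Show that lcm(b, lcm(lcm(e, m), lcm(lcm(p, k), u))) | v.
s = x and x = i, thus s = i. i = v, so s = v. Since e | s, e | v. Since m | v, lcm(e, m) | v. p | v and k | v, hence lcm(p, k) | v. Since u | v, lcm(lcm(p, k), u) | v. Since lcm(e, m) | v, lcm(lcm(e, m), lcm(lcm(p, k), u)) | v. Because b | v, lcm(b, lcm(lcm(e, m), lcm(lcm(p, k), u))) | v.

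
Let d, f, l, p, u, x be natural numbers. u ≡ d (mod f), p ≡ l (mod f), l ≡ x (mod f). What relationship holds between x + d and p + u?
x + d ≡ p + u (mod f)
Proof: p ≡ l (mod f) and l ≡ x (mod f), hence p ≡ x (mod f). From u ≡ d (mod f), p + u ≡ x + d (mod f). Then x + d ≡ p + u (mod f).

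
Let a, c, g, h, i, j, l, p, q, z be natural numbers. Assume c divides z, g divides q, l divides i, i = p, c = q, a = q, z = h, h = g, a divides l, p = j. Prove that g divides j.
z = h and h = g, so z = g. From c = q and c divides z, q divides z. z = g, so q divides g. g divides q, so q = g. a = q, so a = g. Since i = p and p = j, i = j. Since a divides l and l divides i, a divides i. i = j, so a divides j. a = g, so g divides j.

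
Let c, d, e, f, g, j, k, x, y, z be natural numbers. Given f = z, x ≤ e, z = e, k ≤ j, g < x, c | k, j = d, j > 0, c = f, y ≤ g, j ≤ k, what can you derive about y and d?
y < d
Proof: g < x and x ≤ e, so g < e. y ≤ g, so y < e. f = z and z = e, hence f = e. From k ≤ j and j ≤ k, k = j. Since c | k, c | j. c = f, so f | j. j > 0, so f ≤ j. j = d, so f ≤ d. f = e, so e ≤ d. y < e, so y < d.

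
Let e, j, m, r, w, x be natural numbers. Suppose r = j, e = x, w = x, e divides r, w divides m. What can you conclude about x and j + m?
x divides j + m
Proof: r = j and e divides r, thus e divides j. Since e = x, x divides j. Because w = x and w divides m, x divides m. x divides j, so x divides j + m.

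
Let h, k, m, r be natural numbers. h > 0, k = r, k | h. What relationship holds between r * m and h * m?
r * m ≤ h * m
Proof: k = r and k | h, thus r | h. h > 0, so r ≤ h. Then r * m ≤ h * m.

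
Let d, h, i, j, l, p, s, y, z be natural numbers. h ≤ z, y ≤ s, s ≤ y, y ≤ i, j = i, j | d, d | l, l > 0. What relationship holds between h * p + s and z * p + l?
h * p + s ≤ z * p + l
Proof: Because h ≤ z, h * p ≤ z * p. Because y ≤ s and s ≤ y, y = s. From j | d and d | l, j | l. Because j = i, i | l. l > 0, so i ≤ l. y ≤ i, so y ≤ l. Since y = s, s ≤ l. Since h * p ≤ z * p, h * p + s ≤ z * p + l.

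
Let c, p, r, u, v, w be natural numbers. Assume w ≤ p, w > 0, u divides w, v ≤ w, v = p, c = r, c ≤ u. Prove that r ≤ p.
Since c = r and c ≤ u, r ≤ u. v = p and v ≤ w, hence p ≤ w. w ≤ p, so w = p. u divides w and w > 0, therefore u ≤ w. Since w = p, u ≤ p. Since r ≤ u, r ≤ p.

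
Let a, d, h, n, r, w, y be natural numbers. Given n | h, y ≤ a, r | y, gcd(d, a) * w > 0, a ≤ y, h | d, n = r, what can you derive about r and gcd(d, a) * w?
r ≤ gcd(d, a) * w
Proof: n = r and n | h, hence r | h. h | d, so r | d. y ≤ a and a ≤ y, therefore y = a. Since r | y, r | a. Since r | d, r | gcd(d, a). Then r | gcd(d, a) * w. gcd(d, a) * w > 0, so r ≤ gcd(d, a) * w.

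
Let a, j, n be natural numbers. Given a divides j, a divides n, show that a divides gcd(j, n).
a divides j and a divides n. Because common divisors divide the gcd, a divides gcd(j, n).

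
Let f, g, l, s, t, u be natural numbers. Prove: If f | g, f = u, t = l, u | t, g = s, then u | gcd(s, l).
Because f = u and f | g, u | g. g = s, so u | s. t = l and u | t, thus u | l. From u | s, u | gcd(s, l).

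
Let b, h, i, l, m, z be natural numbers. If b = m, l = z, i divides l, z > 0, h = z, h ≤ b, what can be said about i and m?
i ≤ m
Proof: Since l = z and i divides l, i divides z. Because z > 0, i ≤ z. Because h = z and h ≤ b, z ≤ b. i ≤ z, so i ≤ b. b = m, so i ≤ m.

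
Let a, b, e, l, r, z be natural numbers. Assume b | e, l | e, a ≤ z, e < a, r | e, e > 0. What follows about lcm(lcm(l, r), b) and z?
lcm(lcm(l, r), b) < z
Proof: l | e and r | e, thus lcm(l, r) | e. b | e, so lcm(lcm(l, r), b) | e. e > 0, so lcm(lcm(l, r), b) ≤ e. From e < a and a ≤ z, e < z. From lcm(lcm(l, r), b) ≤ e, lcm(lcm(l, r), b) < z.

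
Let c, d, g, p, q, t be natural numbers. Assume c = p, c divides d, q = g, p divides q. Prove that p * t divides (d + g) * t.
From c = p and c divides d, p divides d. q = g and p divides q, thus p divides g. Because p divides d, p divides d + g. Then p * t divides (d + g) * t.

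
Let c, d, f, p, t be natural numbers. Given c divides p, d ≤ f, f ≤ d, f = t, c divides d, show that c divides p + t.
d ≤ f and f ≤ d, thus d = f. f = t, so d = t. Since c divides d, c divides t. c divides p, so c divides p + t.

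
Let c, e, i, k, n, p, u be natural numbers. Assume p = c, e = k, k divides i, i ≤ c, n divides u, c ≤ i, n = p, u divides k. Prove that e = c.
i ≤ c and c ≤ i, hence i = c. Since k divides i, k divides c. Because n = p and n divides u, p divides u. u divides k, so p divides k. p = c, so c divides k. k divides c, so k = c. Since e = k, e = c.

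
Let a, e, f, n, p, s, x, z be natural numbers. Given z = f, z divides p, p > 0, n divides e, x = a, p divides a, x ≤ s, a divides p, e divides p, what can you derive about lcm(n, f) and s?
lcm(n, f) ≤ s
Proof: Since n divides e and e divides p, n divides p. z = f and z divides p, so f divides p. Since n divides p, lcm(n, f) divides p. Because p > 0, lcm(n, f) ≤ p. a divides p and p divides a, therefore a = p. x = a, so x = p. x ≤ s, so p ≤ s. Since lcm(n, f) ≤ p, lcm(n, f) ≤ s.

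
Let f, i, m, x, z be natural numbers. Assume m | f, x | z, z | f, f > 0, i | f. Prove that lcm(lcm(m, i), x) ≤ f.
Because m | f and i | f, lcm(m, i) | f. x | z and z | f, hence x | f. lcm(m, i) | f, so lcm(lcm(m, i), x) | f. f > 0, so lcm(lcm(m, i), x) ≤ f.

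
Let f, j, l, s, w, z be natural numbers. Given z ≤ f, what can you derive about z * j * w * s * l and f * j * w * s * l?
z * j * w * s * l ≤ f * j * w * s * l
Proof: z ≤ f, therefore z * j ≤ f * j. Then z * j * w ≤ f * j * w. Then z * j * w * s ≤ f * j * w * s. Then z * j * w * s * l ≤ f * j * w * s * l.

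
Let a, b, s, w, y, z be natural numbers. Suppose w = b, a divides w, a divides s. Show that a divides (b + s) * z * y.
Since w = b and a divides w, a divides b. a divides s, so a divides b + s. Then a divides (b + s) * z. Then a divides (b + s) * z * y.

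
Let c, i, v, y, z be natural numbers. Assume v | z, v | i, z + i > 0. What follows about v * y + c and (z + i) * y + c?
v * y + c ≤ (z + i) * y + c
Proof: v | z and v | i, hence v | z + i. Since z + i > 0, v ≤ z + i. Then v * y ≤ (z + i) * y. Then v * y + c ≤ (z + i) * y + c.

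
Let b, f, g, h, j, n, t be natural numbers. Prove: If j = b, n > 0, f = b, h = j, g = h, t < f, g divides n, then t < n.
Since f = b and t < f, t < b. g = h and h = j, therefore g = j. g divides n, so j divides n. n > 0, so j ≤ n. Since j = b, b ≤ n. t < b, so t < n.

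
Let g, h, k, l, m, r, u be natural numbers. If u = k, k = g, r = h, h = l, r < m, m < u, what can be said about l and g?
l < g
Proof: Since u = k and k = g, u = g. r = h and h = l, so r = l. Since r < m and m < u, r < u. Since r = l, l < u. u = g, so l < g.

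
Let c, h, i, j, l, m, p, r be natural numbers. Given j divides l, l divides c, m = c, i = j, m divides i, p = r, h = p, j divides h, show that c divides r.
j divides l and l divides c, thus j divides c. i = j and m divides i, hence m divides j. Since m = c, c divides j. j divides c, so j = c. h = p and j divides h, so j divides p. p = r, so j divides r. j = c, so c divides r.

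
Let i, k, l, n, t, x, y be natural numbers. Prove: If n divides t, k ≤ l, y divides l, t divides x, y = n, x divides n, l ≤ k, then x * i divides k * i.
n divides t and t divides x, thus n divides x. Since x divides n, n = x. y = n, so y = x. l ≤ k and k ≤ l, therefore l = k. y divides l, so y divides k. Since y = x, x divides k. Then x * i divides k * i.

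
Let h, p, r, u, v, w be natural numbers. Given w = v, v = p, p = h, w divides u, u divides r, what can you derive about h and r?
h divides r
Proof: From w = v and v = p, w = p. p = h, so w = h. w divides u and u divides r, hence w divides r. Since w = h, h divides r.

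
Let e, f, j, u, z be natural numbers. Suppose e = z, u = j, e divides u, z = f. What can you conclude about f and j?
f divides j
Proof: e = z and z = f, therefore e = f. u = j and e divides u, thus e divides j. From e = f, f divides j.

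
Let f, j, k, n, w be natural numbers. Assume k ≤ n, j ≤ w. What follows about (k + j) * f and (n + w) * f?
(k + j) * f ≤ (n + w) * f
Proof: k ≤ n and j ≤ w, thus k + j ≤ n + w. Then (k + j) * f ≤ (n + w) * f.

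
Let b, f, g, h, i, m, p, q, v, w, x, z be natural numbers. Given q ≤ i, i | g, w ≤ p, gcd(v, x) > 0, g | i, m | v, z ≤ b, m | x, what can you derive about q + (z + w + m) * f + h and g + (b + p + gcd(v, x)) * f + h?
q + (z + w + m) * f + h ≤ g + (b + p + gcd(v, x)) * f + h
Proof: Since i | g and g | i, i = g. Since q ≤ i, q ≤ g. From z ≤ b and w ≤ p, z + w ≤ b + p. m | v and m | x, thus m | gcd(v, x). Because gcd(v, x) > 0, m ≤ gcd(v, x). Since z + w ≤ b + p, z + w + m ≤ b + p + gcd(v, x). Then (z + w + m) * f ≤ (b + p + gcd(v, x)) * f. Since q ≤ g, q + (z + w + m) * f ≤ g + (b + p + gcd(v, x)) * f. Then q + (z + w + m) * f + h ≤ g + (b + p + gcd(v, x)) * f + h.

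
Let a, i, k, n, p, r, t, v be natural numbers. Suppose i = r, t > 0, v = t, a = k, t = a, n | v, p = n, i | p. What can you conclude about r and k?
r ≤ k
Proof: t = a and a = k, thus t = k. From p = n and i | p, i | n. i = r, so r | n. v = t and n | v, thus n | t. Since r | n, r | t. Since t > 0, r ≤ t. From t = k, r ≤ k.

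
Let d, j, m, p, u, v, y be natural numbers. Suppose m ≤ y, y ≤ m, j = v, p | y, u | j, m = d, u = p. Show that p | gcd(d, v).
y ≤ m and m ≤ y, therefore y = m. m = d, so y = d. Since p | y, p | d. j = v and u | j, so u | v. u = p, so p | v. p | d, so p | gcd(d, v).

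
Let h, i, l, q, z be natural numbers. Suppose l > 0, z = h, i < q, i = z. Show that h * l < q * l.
Since i = z and z = h, i = h. Since i < q, h < q. Combined with l > 0, by multiplying by a positive, h * l < q * l.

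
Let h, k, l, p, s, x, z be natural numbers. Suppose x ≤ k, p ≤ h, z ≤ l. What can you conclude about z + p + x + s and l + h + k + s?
z + p + x + s ≤ l + h + k + s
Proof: From p ≤ h and x ≤ k, p + x ≤ h + k. Then p + x + s ≤ h + k + s. Since z ≤ l, z + p + x + s ≤ l + h + k + s.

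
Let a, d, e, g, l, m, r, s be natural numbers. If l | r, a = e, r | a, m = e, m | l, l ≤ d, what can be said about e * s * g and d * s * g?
e * s * g ≤ d * s * g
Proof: a = e and r | a, hence r | e. Since l | r, l | e. From m = e and m | l, e | l. Since l | e, l = e. Since l ≤ d, e ≤ d. Then e * s ≤ d * s. Then e * s * g ≤ d * s * g.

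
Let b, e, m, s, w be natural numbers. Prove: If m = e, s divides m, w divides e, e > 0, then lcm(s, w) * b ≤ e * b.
Because m = e and s divides m, s divides e. w divides e, so lcm(s, w) divides e. e > 0, so lcm(s, w) ≤ e. By multiplying by a non-negative, lcm(s, w) * b ≤ e * b.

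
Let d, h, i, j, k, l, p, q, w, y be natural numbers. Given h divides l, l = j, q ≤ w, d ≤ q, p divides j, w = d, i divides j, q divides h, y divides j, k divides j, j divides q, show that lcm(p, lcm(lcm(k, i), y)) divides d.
Since q divides h and h divides l, q divides l. l = j, so q divides j. Because j divides q, j = q. From w = d and q ≤ w, q ≤ d. Because d ≤ q, q = d. j = q, so j = d. k divides j and i divides j, thus lcm(k, i) divides j. Since y divides j, lcm(lcm(k, i), y) divides j. Since p divides j, lcm(p, lcm(lcm(k, i), y)) divides j. Since j = d, lcm(p, lcm(lcm(k, i), y)) divides d.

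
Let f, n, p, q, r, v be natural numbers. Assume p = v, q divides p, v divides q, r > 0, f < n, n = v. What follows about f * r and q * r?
f * r < q * r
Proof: Since p = v and q divides p, q divides v. Since v divides q, v = q. n = v and f < n, hence f < v. Since v = q, f < q. Since r > 0, by multiplying by a positive, f * r < q * r.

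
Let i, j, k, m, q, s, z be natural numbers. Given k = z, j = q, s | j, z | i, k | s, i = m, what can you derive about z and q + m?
z | q + m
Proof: k = z and k | s, therefore z | s. s | j, so z | j. j = q, so z | q. Because i = m and z | i, z | m. z | q, so z | q + m.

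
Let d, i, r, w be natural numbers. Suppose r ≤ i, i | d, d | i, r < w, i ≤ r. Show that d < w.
r ≤ i and i ≤ r, hence r = i. From i | d and d | i, i = d. r = i, so r = d. r < w, so d < w.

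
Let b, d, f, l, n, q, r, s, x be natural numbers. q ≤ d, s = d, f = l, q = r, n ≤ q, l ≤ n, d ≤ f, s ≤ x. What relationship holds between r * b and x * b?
r * b ≤ x * b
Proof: f = l and d ≤ f, so d ≤ l. l ≤ n, so d ≤ n. Since n ≤ q, d ≤ q. q ≤ d, so d = q. Since q = r, d = r. Since s = d and s ≤ x, d ≤ x. Since d = r, r ≤ x. By multiplying by a non-negative, r * b ≤ x * b.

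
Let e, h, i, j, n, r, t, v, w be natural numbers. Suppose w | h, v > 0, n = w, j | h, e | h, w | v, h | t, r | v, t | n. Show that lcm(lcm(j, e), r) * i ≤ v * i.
Because j | h and e | h, lcm(j, e) | h. h | t and t | n, so h | n. Since n = w, h | w. w | h, so w = h. Since w | v, h | v. lcm(j, e) | h, so lcm(j, e) | v. Since r | v, lcm(lcm(j, e), r) | v. Since v > 0, lcm(lcm(j, e), r) ≤ v. Then lcm(lcm(j, e), r) * i ≤ v * i.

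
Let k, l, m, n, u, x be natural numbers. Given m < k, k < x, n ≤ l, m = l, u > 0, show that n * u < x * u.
From m = l and m < k, l < k. k < x, so l < x. n ≤ l, so n < x. Using u > 0 and multiplying by a positive, n * u < x * u.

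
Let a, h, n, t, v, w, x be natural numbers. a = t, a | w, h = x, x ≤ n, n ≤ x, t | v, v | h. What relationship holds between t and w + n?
t | w + n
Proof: Because a = t and a | w, t | w. x ≤ n and n ≤ x, therefore x = n. h = x, so h = n. t | v and v | h, therefore t | h. Since h = n, t | n. Since t | w, t | w + n.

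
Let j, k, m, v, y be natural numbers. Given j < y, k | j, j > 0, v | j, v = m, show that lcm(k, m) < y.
Since v = m and v | j, m | j. From k | j, lcm(k, m) | j. Since j > 0, lcm(k, m) ≤ j. j < y, so lcm(k, m) < y.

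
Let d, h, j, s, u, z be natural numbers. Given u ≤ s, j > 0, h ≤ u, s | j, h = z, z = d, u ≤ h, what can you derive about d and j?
d ≤ j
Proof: Because u ≤ h and h ≤ u, u = h. Since h = z, u = z. Since z = d, u = d. s | j and j > 0, therefore s ≤ j. Since u ≤ s, u ≤ j. Since u = d, d ≤ j.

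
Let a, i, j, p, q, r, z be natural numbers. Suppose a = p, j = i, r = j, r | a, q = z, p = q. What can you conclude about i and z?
i | z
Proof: Because p = q and q = z, p = z. Since r = j and r | a, j | a. Since a = p, j | p. Since j = i, i | p. p = z, so i | z.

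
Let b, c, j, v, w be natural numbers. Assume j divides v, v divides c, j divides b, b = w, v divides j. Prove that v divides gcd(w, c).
Since j divides v and v divides j, j = v. Since j divides b, v divides b. Since b = w, v divides w. v divides c, so v divides gcd(w, c).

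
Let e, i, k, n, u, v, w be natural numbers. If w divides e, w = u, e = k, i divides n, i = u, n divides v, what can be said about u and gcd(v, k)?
u divides gcd(v, k)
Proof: From i = u and i divides n, u divides n. From n divides v, u divides v. w = u and w divides e, thus u divides e. Since e = k, u divides k. From u divides v, u divides gcd(v, k).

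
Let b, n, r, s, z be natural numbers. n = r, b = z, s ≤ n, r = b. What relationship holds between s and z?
s ≤ z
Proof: From n = r and r = b, n = b. Since b = z, n = z. Since s ≤ n, s ≤ z.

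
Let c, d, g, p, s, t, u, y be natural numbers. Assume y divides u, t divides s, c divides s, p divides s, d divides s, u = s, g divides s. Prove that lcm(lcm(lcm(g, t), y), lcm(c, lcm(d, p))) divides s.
Because g divides s and t divides s, lcm(g, t) divides s. Since u = s and y divides u, y divides s. lcm(g, t) divides s, so lcm(lcm(g, t), y) divides s. Because d divides s and p divides s, lcm(d, p) divides s. c divides s, so lcm(c, lcm(d, p)) divides s. lcm(lcm(g, t), y) divides s, so lcm(lcm(lcm(g, t), y), lcm(c, lcm(d, p))) divides s.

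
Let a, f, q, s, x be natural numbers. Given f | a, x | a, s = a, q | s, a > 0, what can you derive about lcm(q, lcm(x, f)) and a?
lcm(q, lcm(x, f)) ≤ a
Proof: s = a and q | s, therefore q | a. x | a and f | a, hence lcm(x, f) | a. q | a, so lcm(q, lcm(x, f)) | a. Since a > 0, lcm(q, lcm(x, f)) ≤ a.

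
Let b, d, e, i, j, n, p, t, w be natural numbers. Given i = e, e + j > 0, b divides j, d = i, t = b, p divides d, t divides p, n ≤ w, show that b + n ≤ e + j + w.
d = i and p divides d, hence p divides i. Since i = e, p divides e. Since t divides p, t divides e. From t = b, b divides e. Since b divides j, b divides e + j. e + j > 0, so b ≤ e + j. Since n ≤ w, b + n ≤ e + j + w.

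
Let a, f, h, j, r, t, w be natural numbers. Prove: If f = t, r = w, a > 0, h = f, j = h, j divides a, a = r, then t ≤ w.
From h = f and f = t, h = t. a = r and r = w, hence a = w. Because j = h and j divides a, h divides a. Since a > 0, h ≤ a. Since a = w, h ≤ w. Since h = t, t ≤ w.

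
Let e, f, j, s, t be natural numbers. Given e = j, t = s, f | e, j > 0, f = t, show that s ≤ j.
Because f = t and t = s, f = s. From e = j and f | e, f | j. Since j > 0, f ≤ j. f = s, so s ≤ j.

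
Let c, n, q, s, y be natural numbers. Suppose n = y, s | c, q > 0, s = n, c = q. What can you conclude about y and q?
y ≤ q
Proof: s = n and s | c, therefore n | c. Since c = q, n | q. Since n = y, y | q. Since q > 0, y ≤ q.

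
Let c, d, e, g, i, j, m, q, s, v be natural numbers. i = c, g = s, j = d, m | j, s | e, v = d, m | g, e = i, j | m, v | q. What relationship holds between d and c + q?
d | c + q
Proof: m | j and j | m, therefore m = j. g = s and m | g, so m | s. Because m = j, j | s. Since j = d, d | s. e = i and i = c, therefore e = c. Because s | e, s | c. Since d | s, d | c. From v = d and v | q, d | q. Because d | c, d | c + q.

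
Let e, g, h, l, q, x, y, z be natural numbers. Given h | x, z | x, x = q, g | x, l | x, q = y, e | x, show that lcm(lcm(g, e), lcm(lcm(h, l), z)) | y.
x = q and q = y, hence x = y. Because g | x and e | x, lcm(g, e) | x. h | x and l | x, therefore lcm(h, l) | x. Since z | x, lcm(lcm(h, l), z) | x. Since lcm(g, e) | x, lcm(lcm(g, e), lcm(lcm(h, l), z)) | x. Since x = y, lcm(lcm(g, e), lcm(lcm(h, l), z)) | y.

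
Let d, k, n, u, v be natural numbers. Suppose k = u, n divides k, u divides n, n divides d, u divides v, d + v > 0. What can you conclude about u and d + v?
u ≤ d + v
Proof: From k = u and n divides k, n divides u. Since u divides n, n = u. n divides d, so u divides d. Since u divides v, u divides d + v. Since d + v > 0, u ≤ d + v.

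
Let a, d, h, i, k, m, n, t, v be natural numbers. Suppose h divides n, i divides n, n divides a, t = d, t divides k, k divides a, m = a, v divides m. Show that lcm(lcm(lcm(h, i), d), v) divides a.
Because h divides n and i divides n, lcm(h, i) divides n. Since n divides a, lcm(h, i) divides a. Since t divides k and k divides a, t divides a. t = d, so d divides a. From lcm(h, i) divides a, lcm(lcm(h, i), d) divides a. m = a and v divides m, thus v divides a. lcm(lcm(h, i), d) divides a, so lcm(lcm(lcm(h, i), d), v) divides a.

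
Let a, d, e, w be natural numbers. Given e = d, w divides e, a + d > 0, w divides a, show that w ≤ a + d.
From e = d and w divides e, w divides d. Since w divides a, w divides a + d. a + d > 0, so w ≤ a + d.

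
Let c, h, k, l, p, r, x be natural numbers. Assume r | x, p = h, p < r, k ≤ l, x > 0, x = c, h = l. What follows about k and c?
k < c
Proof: p = h and h = l, therefore p = l. Because r | x and x > 0, r ≤ x. p < r, so p < x. p = l, so l < x. k ≤ l, so k < x. Since x = c, k < c.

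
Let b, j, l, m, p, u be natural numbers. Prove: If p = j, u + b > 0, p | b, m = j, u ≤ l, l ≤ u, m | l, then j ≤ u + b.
Since l ≤ u and u ≤ l, l = u. Since m | l, m | u. Because m = j, j | u. p = j and p | b, thus j | b. Since j | u, j | u + b. u + b > 0, so j ≤ u + b.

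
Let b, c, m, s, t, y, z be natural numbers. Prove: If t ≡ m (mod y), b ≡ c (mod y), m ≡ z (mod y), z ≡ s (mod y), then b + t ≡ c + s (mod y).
From t ≡ m (mod y) and m ≡ z (mod y), t ≡ z (mod y). z ≡ s (mod y), so t ≡ s (mod y). Combining with b ≡ c (mod y), by adding congruences, b + t ≡ c + s (mod y).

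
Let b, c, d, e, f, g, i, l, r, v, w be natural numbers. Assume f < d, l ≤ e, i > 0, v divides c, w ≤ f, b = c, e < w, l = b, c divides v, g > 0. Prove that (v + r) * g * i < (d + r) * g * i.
c divides v and v divides c, therefore c = v. b = c, so b = v. Since e < w and w ≤ f, e < f. f < d, so e < d. Since l ≤ e, l < d. Since l = b, b < d. From b = v, v < d. Then v + r < d + r. Combining with g > 0, by multiplying by a positive, (v + r) * g < (d + r) * g. Combined with i > 0, by multiplying by a positive, (v + r) * g * i < (d + r) * g * i.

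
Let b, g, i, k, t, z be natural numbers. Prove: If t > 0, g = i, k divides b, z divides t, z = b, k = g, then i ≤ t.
Since k = g and g = i, k = i. k divides b, so i divides b. z = b and z divides t, therefore b divides t. Since i divides b, i divides t. t > 0, so i ≤ t.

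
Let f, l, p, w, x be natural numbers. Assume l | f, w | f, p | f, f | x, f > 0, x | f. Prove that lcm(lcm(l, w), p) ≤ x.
From f | x and x | f, f = x. l | f and w | f, so lcm(l, w) | f. p | f, so lcm(lcm(l, w), p) | f. f > 0, so lcm(lcm(l, w), p) ≤ f. f = x, so lcm(lcm(l, w), p) ≤ x.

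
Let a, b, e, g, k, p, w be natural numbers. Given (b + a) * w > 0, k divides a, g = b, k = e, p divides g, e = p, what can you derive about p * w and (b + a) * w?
p * w ≤ (b + a) * w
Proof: g = b and p divides g, thus p divides b. k = e and e = p, thus k = p. k divides a, so p divides a. From p divides b, p divides b + a. Then p * w divides (b + a) * w. (b + a) * w > 0, so p * w ≤ (b + a) * w.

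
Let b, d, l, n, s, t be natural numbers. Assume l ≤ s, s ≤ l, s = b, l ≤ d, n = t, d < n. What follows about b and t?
b < t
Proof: From l ≤ s and s ≤ l, l = s. Since s = b, l = b. l ≤ d, so b ≤ d. Since n = t and d < n, d < t. Because b ≤ d, b < t.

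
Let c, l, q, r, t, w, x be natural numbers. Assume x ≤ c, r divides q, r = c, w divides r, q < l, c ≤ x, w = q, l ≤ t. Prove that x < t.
w = q and w divides r, thus q divides r. r divides q, so q = r. r = c, so q = c. c ≤ x and x ≤ c, thus c = x. q = c, so q = x. Because q < l and l ≤ t, q < t. Since q = x, x < t.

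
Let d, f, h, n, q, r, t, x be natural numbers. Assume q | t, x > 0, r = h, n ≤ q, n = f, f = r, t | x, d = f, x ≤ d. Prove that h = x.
Since d = f and x ≤ d, x ≤ f. n = f and n ≤ q, thus f ≤ q. Since q | t and t | x, q | x. x > 0, so q ≤ x. f ≤ q, so f ≤ x. x ≤ f, so x = f. f = r, so x = r. Since r = h, x = h. Then h = x.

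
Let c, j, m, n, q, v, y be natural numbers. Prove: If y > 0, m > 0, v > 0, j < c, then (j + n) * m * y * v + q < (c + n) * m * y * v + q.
j < c, hence j + n < c + n. Since m > 0, by multiplying by a positive, (j + n) * m < (c + n) * m. Combining with y > 0, by multiplying by a positive, (j + n) * m * y < (c + n) * m * y. Combined with v > 0, by multiplying by a positive, (j + n) * m * y * v < (c + n) * m * y * v. Then (j + n) * m * y * v + q < (c + n) * m * y * v + q.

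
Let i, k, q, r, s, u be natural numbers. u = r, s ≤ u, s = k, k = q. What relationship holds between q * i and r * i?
q * i ≤ r * i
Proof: s = k and k = q, thus s = q. Since s ≤ u, q ≤ u. u = r, so q ≤ r. By multiplying by a non-negative, q * i ≤ r * i.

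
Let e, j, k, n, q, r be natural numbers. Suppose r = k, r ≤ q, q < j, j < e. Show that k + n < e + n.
r = k and r ≤ q, thus k ≤ q. q < j, so k < j. Since j < e, k < e. Then k + n < e + n.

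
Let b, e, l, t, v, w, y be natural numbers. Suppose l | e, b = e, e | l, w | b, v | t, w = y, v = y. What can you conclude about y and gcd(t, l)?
y | gcd(t, l)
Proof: v = y and v | t, thus y | t. Because e | l and l | e, e = l. b = e and w | b, thus w | e. Since w = y, y | e. Since e = l, y | l. From y | t, y | gcd(t, l).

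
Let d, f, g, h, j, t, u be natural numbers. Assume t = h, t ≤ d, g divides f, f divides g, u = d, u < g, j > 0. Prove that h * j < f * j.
t = h and t ≤ d, hence h ≤ d. g divides f and f divides g, therefore g = f. u = d and u < g, hence d < g. g = f, so d < f. Since h ≤ d, h < f. Since j > 0, by multiplying by a positive, h * j < f * j.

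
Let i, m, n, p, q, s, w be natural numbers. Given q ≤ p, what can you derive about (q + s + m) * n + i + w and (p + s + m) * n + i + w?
(q + s + m) * n + i + w ≤ (p + s + m) * n + i + w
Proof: q ≤ p, thus q + s ≤ p + s. Then q + s + m ≤ p + s + m. Then (q + s + m) * n ≤ (p + s + m) * n. Then (q + s + m) * n + i ≤ (p + s + m) * n + i. Then (q + s + m) * n + i + w ≤ (p + s + m) * n + i + w.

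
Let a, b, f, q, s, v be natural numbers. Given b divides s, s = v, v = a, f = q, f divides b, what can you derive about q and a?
q divides a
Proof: Because s = v and v = a, s = a. f divides b and b divides s, thus f divides s. Because s = a, f divides a. Because f = q, q divides a.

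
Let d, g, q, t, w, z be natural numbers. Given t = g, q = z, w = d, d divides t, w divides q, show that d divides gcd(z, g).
From w = d and w divides q, d divides q. Since q = z, d divides z. Since t = g and d divides t, d divides g. d divides z, so d divides gcd(z, g).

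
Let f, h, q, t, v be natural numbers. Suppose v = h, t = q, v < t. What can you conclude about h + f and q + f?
h + f < q + f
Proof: Since t = q and v < t, v < q. v = h, so h < q. Then h + f < q + f.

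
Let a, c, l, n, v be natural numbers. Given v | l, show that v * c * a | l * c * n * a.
From v | l, v * c | l * c. Then v * c | l * c * n. Then v * c * a | l * c * n * a.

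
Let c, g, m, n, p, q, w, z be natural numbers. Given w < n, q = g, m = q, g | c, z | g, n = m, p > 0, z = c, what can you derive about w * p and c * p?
w * p < c * p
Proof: n = m and m = q, thus n = q. q = g, so n = g. Since z = c and z | g, c | g. Since g | c, g = c. From n = g, n = c. Since w < n, w < c. p > 0, so w * p < c * p.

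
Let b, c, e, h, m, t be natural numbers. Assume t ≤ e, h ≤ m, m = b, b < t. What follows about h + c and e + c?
h + c < e + c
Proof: m = b and h ≤ m, so h ≤ b. Since b < t and t ≤ e, b < e. Since h ≤ b, h < e. Then h + c < e + c.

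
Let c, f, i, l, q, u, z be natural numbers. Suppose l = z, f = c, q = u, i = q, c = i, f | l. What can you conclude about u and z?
u | z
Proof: Because c = i and i = q, c = q. From q = u, c = u. Because l = z and f | l, f | z. Since f = c, c | z. c = u, so u | z.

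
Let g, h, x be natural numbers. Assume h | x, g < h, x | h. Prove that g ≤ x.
h | x and x | h, hence h = x. g < h, so g < x. Then g ≤ x.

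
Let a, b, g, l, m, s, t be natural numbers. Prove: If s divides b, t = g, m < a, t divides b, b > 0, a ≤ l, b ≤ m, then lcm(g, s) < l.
Because t = g and t divides b, g divides b. s divides b, so lcm(g, s) divides b. b > 0, so lcm(g, s) ≤ b. Since b ≤ m, lcm(g, s) ≤ m. m < a and a ≤ l, hence m < l. Since lcm(g, s) ≤ m, lcm(g, s) < l.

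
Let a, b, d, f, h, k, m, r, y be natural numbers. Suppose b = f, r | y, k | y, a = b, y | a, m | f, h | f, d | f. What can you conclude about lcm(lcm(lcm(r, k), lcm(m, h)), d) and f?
lcm(lcm(lcm(r, k), lcm(m, h)), d) | f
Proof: r | y and k | y, therefore lcm(r, k) | y. From a = b and y | a, y | b. From lcm(r, k) | y, lcm(r, k) | b. Since b = f, lcm(r, k) | f. m | f and h | f, so lcm(m, h) | f. Since lcm(r, k) | f, lcm(lcm(r, k), lcm(m, h)) | f. d | f, so lcm(lcm(lcm(r, k), lcm(m, h)), d) | f.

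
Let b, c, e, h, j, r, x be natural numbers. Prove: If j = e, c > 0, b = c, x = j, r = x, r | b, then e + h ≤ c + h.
Since x = j and j = e, x = e. From r = x and r | b, x | b. b = c, so x | c. c > 0, so x ≤ c. Since x = e, e ≤ c. Then e + h ≤ c + h.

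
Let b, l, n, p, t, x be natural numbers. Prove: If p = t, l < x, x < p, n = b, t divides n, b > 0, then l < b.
Because l < x and x < p, l < p. Since p = t, l < t. n = b and t divides n, so t divides b. Since b > 0, t ≤ b. l < t, so l < b.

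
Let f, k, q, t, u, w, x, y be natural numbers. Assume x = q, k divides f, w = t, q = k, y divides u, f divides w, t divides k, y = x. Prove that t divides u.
Since w = t and f divides w, f divides t. From k divides f, k divides t. t divides k, so k = t. Since y = x and x = q, y = q. q = k, so y = k. Since y divides u, k divides u. Since k = t, t divides u.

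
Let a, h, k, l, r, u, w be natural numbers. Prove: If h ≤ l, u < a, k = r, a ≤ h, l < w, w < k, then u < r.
u < a and a ≤ h, thus u < h. Since l < w and w < k, l < k. h ≤ l, so h < k. Since k = r, h < r. u < h, so u < r.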